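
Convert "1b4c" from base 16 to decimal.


Input: "1b4c" in base 16
Positional expansion:
  Digit '1' (value 1) x 16^3 = 4096
  Digit 'b' (value 11) x 16^2 = 2816
  Digit '4' (value 4) x 16^1 = 64
  Digit 'c' (value 12) x 16^0 = 12
Sum = 6988

6988


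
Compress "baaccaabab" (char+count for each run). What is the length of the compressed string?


Input: baaccaabab
Runs:
  'b' x 1 => "b1"
  'a' x 2 => "a2"
  'c' x 2 => "c2"
  'a' x 2 => "a2"
  'b' x 1 => "b1"
  'a' x 1 => "a1"
  'b' x 1 => "b1"
Compressed: "b1a2c2a2b1a1b1"
Compressed length: 14

14


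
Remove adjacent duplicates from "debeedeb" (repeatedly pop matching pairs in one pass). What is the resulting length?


Input: debeedeb
Stack-based adjacent duplicate removal:
  Read 'd': push. Stack: d
  Read 'e': push. Stack: de
  Read 'b': push. Stack: deb
  Read 'e': push. Stack: debe
  Read 'e': matches stack top 'e' => pop. Stack: deb
  Read 'd': push. Stack: debd
  Read 'e': push. Stack: debde
  Read 'b': push. Stack: debdeb
Final stack: "debdeb" (length 6)

6


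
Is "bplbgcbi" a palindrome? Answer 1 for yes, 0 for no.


Input: bplbgcbi
Reversed: ibcgblpb
  Compare pos 0 ('b') with pos 7 ('i'): MISMATCH
  Compare pos 1 ('p') with pos 6 ('b'): MISMATCH
  Compare pos 2 ('l') with pos 5 ('c'): MISMATCH
  Compare pos 3 ('b') with pos 4 ('g'): MISMATCH
Result: not a palindrome

0


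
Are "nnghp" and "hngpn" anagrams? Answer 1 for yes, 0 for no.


Strings: "nnghp", "hngpn"
Sorted first:  ghnnp
Sorted second: ghnnp
Sorted forms match => anagrams

1


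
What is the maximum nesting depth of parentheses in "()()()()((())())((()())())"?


Input: "()()()()((())())((()())())"
Tracking depth:
  Position 0 '(': depth becomes 1
  Position 1 ')': depth becomes 0
  Position 2 '(': depth becomes 1
  Position 3 ')': depth becomes 0
  Position 4 '(': depth becomes 1
  Position 5 ')': depth becomes 0
  Position 6 '(': depth becomes 1
  Position 7 ')': depth becomes 0
  Position 8 '(': depth becomes 1
  Position 9 '(': depth becomes 2
  Position 10 '(': depth becomes 3
  Position 11 ')': depth becomes 2
  Position 12 ')': depth becomes 1
  Position 13 '(': depth becomes 2
  Position 14 ')': depth becomes 1
  Position 15 ')': depth becomes 0
  Position 16 '(': depth becomes 1
  Position 17 '(': depth becomes 2
  Position 18 '(': depth becomes 3
  Position 19 ')': depth becomes 2
  Position 20 '(': depth becomes 3
  Position 21 ')': depth becomes 2
  Position 22 ')': depth becomes 1
  Position 23 '(': depth becomes 2
  Position 24 ')': depth becomes 1
  Position 25 ')': depth becomes 0
Maximum depth reached: 3

3


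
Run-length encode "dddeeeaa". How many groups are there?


Input: dddeeeaa
Scanning for consecutive runs:
  Group 1: 'd' x 3 (positions 0-2)
  Group 2: 'e' x 3 (positions 3-5)
  Group 3: 'a' x 2 (positions 6-7)
Total groups: 3

3


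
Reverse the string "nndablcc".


Input: nndablcc
Reading characters right to left:
  Position 7: 'c'
  Position 6: 'c'
  Position 5: 'l'
  Position 4: 'b'
  Position 3: 'a'
  Position 2: 'd'
  Position 1: 'n'
  Position 0: 'n'
Reversed: cclbadnn

cclbadnn


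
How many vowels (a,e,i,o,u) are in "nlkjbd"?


Input: nlkjbd
Checking each character:
  'n' at position 0: consonant
  'l' at position 1: consonant
  'k' at position 2: consonant
  'j' at position 3: consonant
  'b' at position 4: consonant
  'd' at position 5: consonant
Total vowels: 0

0


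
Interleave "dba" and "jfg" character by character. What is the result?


Interleaving "dba" and "jfg":
  Position 0: 'd' from first, 'j' from second => "dj"
  Position 1: 'b' from first, 'f' from second => "bf"
  Position 2: 'a' from first, 'g' from second => "ag"
Result: djbfag

djbfag


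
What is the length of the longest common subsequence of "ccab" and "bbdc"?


LCS of "ccab" and "bbdc"
DP table:
           b    b    d    c
      0    0    0    0    0
  c   0    0    0    0    1
  c   0    0    0    0    1
  a   0    0    0    0    1
  b   0    1    1    1    1
LCS length = dp[4][4] = 1

1


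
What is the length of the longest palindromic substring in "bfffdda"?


Input: "bfffdda"
Checking substrings for palindromes:
  [1:4] "fff" (len 3) => palindrome
  [1:3] "ff" (len 2) => palindrome
  [2:4] "ff" (len 2) => palindrome
  [4:6] "dd" (len 2) => palindrome
Longest palindromic substring: "fff" with length 3

3


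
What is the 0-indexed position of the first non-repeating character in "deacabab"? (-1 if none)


Input: deacabab
Character frequencies:
  'a': 3
  'b': 2
  'c': 1
  'd': 1
  'e': 1
Scanning left to right for freq == 1:
  Position 0 ('d'): unique! => answer = 0

0


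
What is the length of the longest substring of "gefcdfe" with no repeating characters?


Input: "gefcdfe"
Sliding window (track last position of each char):
  Position 0 ('g'): window [0,0] length 1 -- new best
  Position 1 ('e'): window [0,1] length 2 -- new best
  Position 2 ('f'): window [0,2] length 3 -- new best
  Position 3 ('c'): window [0,3] length 4 -- new best
  Position 4 ('d'): window [0,4] length 5 -- new best
  Position 5 ('f'): repeat (last at 2), move window start to 3
  Position 5 ('f'): window [3,5] length 3
  Position 6 ('e'): window [3,6] length 4
Longest substring with no repeats: "gefcd" with length 5

5


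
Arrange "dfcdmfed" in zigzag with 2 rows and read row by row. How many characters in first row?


Zigzag "dfcdmfed" into 2 rows:
Placing characters:
  'd' => row 0
  'f' => row 1
  'c' => row 0
  'd' => row 1
  'm' => row 0
  'f' => row 1
  'e' => row 0
  'd' => row 1
Rows:
  Row 0: "dcme"
  Row 1: "fdfd"
First row length: 4

4


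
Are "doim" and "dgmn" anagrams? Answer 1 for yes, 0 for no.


Strings: "doim", "dgmn"
Sorted first:  dimo
Sorted second: dgmn
Differ at position 1: 'i' vs 'g' => not anagrams

0


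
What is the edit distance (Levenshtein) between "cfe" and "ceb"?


Computing edit distance: "cfe" -> "ceb"
DP table:
           c    e    b
      0    1    2    3
  c   1    0    1    2
  f   2    1    1    2
  e   3    2    1    2
Edit distance = dp[3][3] = 2

2


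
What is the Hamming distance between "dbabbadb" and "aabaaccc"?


Comparing "dbabbadb" and "aabaaccc" position by position:
  Position 0: 'd' vs 'a' => differ
  Position 1: 'b' vs 'a' => differ
  Position 2: 'a' vs 'b' => differ
  Position 3: 'b' vs 'a' => differ
  Position 4: 'b' vs 'a' => differ
  Position 5: 'a' vs 'c' => differ
  Position 6: 'd' vs 'c' => differ
  Position 7: 'b' vs 'c' => differ
Total differences (Hamming distance): 8

8


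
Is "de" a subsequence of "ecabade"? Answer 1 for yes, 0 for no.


Check if "de" is a subsequence of "ecabade"
Greedy scan:
  Position 0 ('e'): no match needed
  Position 1 ('c'): no match needed
  Position 2 ('a'): no match needed
  Position 3 ('b'): no match needed
  Position 4 ('a'): no match needed
  Position 5 ('d'): matches sub[0] = 'd'
  Position 6 ('e'): matches sub[1] = 'e'
All 2 characters matched => is a subsequence

1


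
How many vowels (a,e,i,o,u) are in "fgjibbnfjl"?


Input: fgjibbnfjl
Checking each character:
  'f' at position 0: consonant
  'g' at position 1: consonant
  'j' at position 2: consonant
  'i' at position 3: vowel (running total: 1)
  'b' at position 4: consonant
  'b' at position 5: consonant
  'n' at position 6: consonant
  'f' at position 7: consonant
  'j' at position 8: consonant
  'l' at position 9: consonant
Total vowels: 1

1


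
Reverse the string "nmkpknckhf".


Input: nmkpknckhf
Reading characters right to left:
  Position 9: 'f'
  Position 8: 'h'
  Position 7: 'k'
  Position 6: 'c'
  Position 5: 'n'
  Position 4: 'k'
  Position 3: 'p'
  Position 2: 'k'
  Position 1: 'm'
  Position 0: 'n'
Reversed: fhkcnkpkmn

fhkcnkpkmn


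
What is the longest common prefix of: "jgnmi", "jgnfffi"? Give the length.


Words: jgnmi, jgnfffi
  Position 0: all 'j' => match
  Position 1: all 'g' => match
  Position 2: all 'n' => match
  Position 3: ('m', 'f') => mismatch, stop
LCP = "jgn" (length 3)

3


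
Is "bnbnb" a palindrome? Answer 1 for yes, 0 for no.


Input: bnbnb
Reversed: bnbnb
  Compare pos 0 ('b') with pos 4 ('b'): match
  Compare pos 1 ('n') with pos 3 ('n'): match
Result: palindrome

1


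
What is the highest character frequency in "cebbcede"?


Input: cebbcede
Character counts:
  'b': 2
  'c': 2
  'd': 1
  'e': 3
Maximum frequency: 3

3


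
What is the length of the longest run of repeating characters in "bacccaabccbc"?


Input: "bacccaabccbc"
Scanning for longest run:
  Position 1 ('a'): new char, reset run to 1
  Position 2 ('c'): new char, reset run to 1
  Position 3 ('c'): continues run of 'c', length=2
  Position 4 ('c'): continues run of 'c', length=3
  Position 5 ('a'): new char, reset run to 1
  Position 6 ('a'): continues run of 'a', length=2
  Position 7 ('b'): new char, reset run to 1
  Position 8 ('c'): new char, reset run to 1
  Position 9 ('c'): continues run of 'c', length=2
  Position 10 ('b'): new char, reset run to 1
  Position 11 ('c'): new char, reset run to 1
Longest run: 'c' with length 3

3


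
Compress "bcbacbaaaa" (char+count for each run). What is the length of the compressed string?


Input: bcbacbaaaa
Runs:
  'b' x 1 => "b1"
  'c' x 1 => "c1"
  'b' x 1 => "b1"
  'a' x 1 => "a1"
  'c' x 1 => "c1"
  'b' x 1 => "b1"
  'a' x 4 => "a4"
Compressed: "b1c1b1a1c1b1a4"
Compressed length: 14

14


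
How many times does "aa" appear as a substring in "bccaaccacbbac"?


Searching for "aa" in "bccaaccacbbac"
Scanning each position:
  Position 0: "bc" => no
  Position 1: "cc" => no
  Position 2: "ca" => no
  Position 3: "aa" => MATCH
  Position 4: "ac" => no
  Position 5: "cc" => no
  Position 6: "ca" => no
  Position 7: "ac" => no
  Position 8: "cb" => no
  Position 9: "bb" => no
  Position 10: "ba" => no
  Position 11: "ac" => no
Total occurrences: 1

1


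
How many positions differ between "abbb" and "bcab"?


Comparing "abbb" and "bcab" position by position:
  Position 0: 'a' vs 'b' => DIFFER
  Position 1: 'b' vs 'c' => DIFFER
  Position 2: 'b' vs 'a' => DIFFER
  Position 3: 'b' vs 'b' => same
Positions that differ: 3

3


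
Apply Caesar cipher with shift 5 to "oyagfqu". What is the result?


Caesar cipher: shift "oyagfqu" by 5
  'o' (pos 14) + 5 = pos 19 = 't'
  'y' (pos 24) + 5 = pos 3 = 'd'
  'a' (pos 0) + 5 = pos 5 = 'f'
  'g' (pos 6) + 5 = pos 11 = 'l'
  'f' (pos 5) + 5 = pos 10 = 'k'
  'q' (pos 16) + 5 = pos 21 = 'v'
  'u' (pos 20) + 5 = pos 25 = 'z'
Result: tdflkvz

tdflkvz


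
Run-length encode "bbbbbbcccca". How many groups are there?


Input: bbbbbbcccca
Scanning for consecutive runs:
  Group 1: 'b' x 6 (positions 0-5)
  Group 2: 'c' x 4 (positions 6-9)
  Group 3: 'a' x 1 (positions 10-10)
Total groups: 3

3


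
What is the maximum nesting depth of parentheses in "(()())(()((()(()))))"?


Input: "(()())(()((()(()))))"
Tracking depth:
  Position 0 '(': depth becomes 1
  Position 1 '(': depth becomes 2
  Position 2 ')': depth becomes 1
  Position 3 '(': depth becomes 2
  Position 4 ')': depth becomes 1
  Position 5 ')': depth becomes 0
  Position 6 '(': depth becomes 1
  Position 7 '(': depth becomes 2
  Position 8 ')': depth becomes 1
  Position 9 '(': depth becomes 2
  Position 10 '(': depth becomes 3
  Position 11 '(': depth becomes 4
  Position 12 ')': depth becomes 3
  Position 13 '(': depth becomes 4
  Position 14 '(': depth becomes 5
  Position 15 ')': depth becomes 4
  Position 16 ')': depth becomes 3
  Position 17 ')': depth becomes 2
  Position 18 ')': depth becomes 1
  Position 19 ')': depth becomes 0
Maximum depth reached: 5

5


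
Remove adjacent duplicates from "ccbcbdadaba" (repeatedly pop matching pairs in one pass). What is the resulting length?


Input: ccbcbdadaba
Stack-based adjacent duplicate removal:
  Read 'c': push. Stack: c
  Read 'c': matches stack top 'c' => pop. Stack: (empty)
  Read 'b': push. Stack: b
  Read 'c': push. Stack: bc
  Read 'b': push. Stack: bcb
  Read 'd': push. Stack: bcbd
  Read 'a': push. Stack: bcbda
  Read 'd': push. Stack: bcbdad
  Read 'a': push. Stack: bcbdada
  Read 'b': push. Stack: bcbdadab
  Read 'a': push. Stack: bcbdadaba
Final stack: "bcbdadaba" (length 9)

9


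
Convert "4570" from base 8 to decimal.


Input: "4570" in base 8
Positional expansion:
  Digit '4' (value 4) x 8^3 = 2048
  Digit '5' (value 5) x 8^2 = 320
  Digit '7' (value 7) x 8^1 = 56
  Digit '0' (value 0) x 8^0 = 0
Sum = 2424

2424


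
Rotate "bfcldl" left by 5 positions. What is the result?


Input: "bfcldl", rotate left by 5
First 5 characters: "bfcld"
Remaining characters: "l"
Concatenate remaining + first: "l" + "bfcld" = "lbfcld"

lbfcld


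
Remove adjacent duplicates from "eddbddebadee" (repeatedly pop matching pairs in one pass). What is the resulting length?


Input: eddbddebadee
Stack-based adjacent duplicate removal:
  Read 'e': push. Stack: e
  Read 'd': push. Stack: ed
  Read 'd': matches stack top 'd' => pop. Stack: e
  Read 'b': push. Stack: eb
  Read 'd': push. Stack: ebd
  Read 'd': matches stack top 'd' => pop. Stack: eb
  Read 'e': push. Stack: ebe
  Read 'b': push. Stack: ebeb
  Read 'a': push. Stack: ebeba
  Read 'd': push. Stack: ebebad
  Read 'e': push. Stack: ebebade
  Read 'e': matches stack top 'e' => pop. Stack: ebebad
Final stack: "ebebad" (length 6)

6


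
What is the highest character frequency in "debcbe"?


Input: debcbe
Character counts:
  'b': 2
  'c': 1
  'd': 1
  'e': 2
Maximum frequency: 2

2


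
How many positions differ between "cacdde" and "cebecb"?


Comparing "cacdde" and "cebecb" position by position:
  Position 0: 'c' vs 'c' => same
  Position 1: 'a' vs 'e' => DIFFER
  Position 2: 'c' vs 'b' => DIFFER
  Position 3: 'd' vs 'e' => DIFFER
  Position 4: 'd' vs 'c' => DIFFER
  Position 5: 'e' vs 'b' => DIFFER
Positions that differ: 5

5


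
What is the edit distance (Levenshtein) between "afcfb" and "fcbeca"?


Computing edit distance: "afcfb" -> "fcbeca"
DP table:
           f    c    b    e    c    a
      0    1    2    3    4    5    6
  a   1    1    2    3    4    5    5
  f   2    1    2    3    4    5    6
  c   3    2    1    2    3    4    5
  f   4    3    2    2    3    4    5
  b   5    4    3    2    3    4    5
Edit distance = dp[5][6] = 5

5


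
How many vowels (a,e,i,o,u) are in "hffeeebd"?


Input: hffeeebd
Checking each character:
  'h' at position 0: consonant
  'f' at position 1: consonant
  'f' at position 2: consonant
  'e' at position 3: vowel (running total: 1)
  'e' at position 4: vowel (running total: 2)
  'e' at position 5: vowel (running total: 3)
  'b' at position 6: consonant
  'd' at position 7: consonant
Total vowels: 3

3


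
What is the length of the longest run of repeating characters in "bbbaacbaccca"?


Input: "bbbaacbaccca"
Scanning for longest run:
  Position 1 ('b'): continues run of 'b', length=2
  Position 2 ('b'): continues run of 'b', length=3
  Position 3 ('a'): new char, reset run to 1
  Position 4 ('a'): continues run of 'a', length=2
  Position 5 ('c'): new char, reset run to 1
  Position 6 ('b'): new char, reset run to 1
  Position 7 ('a'): new char, reset run to 1
  Position 8 ('c'): new char, reset run to 1
  Position 9 ('c'): continues run of 'c', length=2
  Position 10 ('c'): continues run of 'c', length=3
  Position 11 ('a'): new char, reset run to 1
Longest run: 'b' with length 3

3


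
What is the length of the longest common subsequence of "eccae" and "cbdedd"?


LCS of "eccae" and "cbdedd"
DP table:
           c    b    d    e    d    d
      0    0    0    0    0    0    0
  e   0    0    0    0    1    1    1
  c   0    1    1    1    1    1    1
  c   0    1    1    1    1    1    1
  a   0    1    1    1    1    1    1
  e   0    1    1    1    2    2    2
LCS length = dp[5][6] = 2

2


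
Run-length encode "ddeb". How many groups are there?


Input: ddeb
Scanning for consecutive runs:
  Group 1: 'd' x 2 (positions 0-1)
  Group 2: 'e' x 1 (positions 2-2)
  Group 3: 'b' x 1 (positions 3-3)
Total groups: 3

3


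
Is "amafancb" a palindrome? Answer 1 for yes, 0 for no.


Input: amafancb
Reversed: bcnafama
  Compare pos 0 ('a') with pos 7 ('b'): MISMATCH
  Compare pos 1 ('m') with pos 6 ('c'): MISMATCH
  Compare pos 2 ('a') with pos 5 ('n'): MISMATCH
  Compare pos 3 ('f') with pos 4 ('a'): MISMATCH
Result: not a palindrome

0


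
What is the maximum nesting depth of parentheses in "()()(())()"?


Input: "()()(())()"
Tracking depth:
  Position 0 '(': depth becomes 1
  Position 1 ')': depth becomes 0
  Position 2 '(': depth becomes 1
  Position 3 ')': depth becomes 0
  Position 4 '(': depth becomes 1
  Position 5 '(': depth becomes 2
  Position 6 ')': depth becomes 1
  Position 7 ')': depth becomes 0
  Position 8 '(': depth becomes 1
  Position 9 ')': depth becomes 0
Maximum depth reached: 2

2


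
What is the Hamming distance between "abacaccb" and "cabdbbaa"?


Comparing "abacaccb" and "cabdbbaa" position by position:
  Position 0: 'a' vs 'c' => differ
  Position 1: 'b' vs 'a' => differ
  Position 2: 'a' vs 'b' => differ
  Position 3: 'c' vs 'd' => differ
  Position 4: 'a' vs 'b' => differ
  Position 5: 'c' vs 'b' => differ
  Position 6: 'c' vs 'a' => differ
  Position 7: 'b' vs 'a' => differ
Total differences (Hamming distance): 8

8


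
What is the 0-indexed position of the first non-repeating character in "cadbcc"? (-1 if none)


Input: cadbcc
Character frequencies:
  'a': 1
  'b': 1
  'c': 3
  'd': 1
Scanning left to right for freq == 1:
  Position 0 ('c'): freq=3, skip
  Position 1 ('a'): unique! => answer = 1

1


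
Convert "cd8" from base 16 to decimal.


Input: "cd8" in base 16
Positional expansion:
  Digit 'c' (value 12) x 16^2 = 3072
  Digit 'd' (value 13) x 16^1 = 208
  Digit '8' (value 8) x 16^0 = 8
Sum = 3288

3288


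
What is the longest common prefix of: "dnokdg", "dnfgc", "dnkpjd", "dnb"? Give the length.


Words: dnokdg, dnfgc, dnkpjd, dnb
  Position 0: all 'd' => match
  Position 1: all 'n' => match
  Position 2: ('o', 'f', 'k', 'b') => mismatch, stop
LCP = "dn" (length 2)

2


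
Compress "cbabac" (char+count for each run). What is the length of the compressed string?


Input: cbabac
Runs:
  'c' x 1 => "c1"
  'b' x 1 => "b1"
  'a' x 1 => "a1"
  'b' x 1 => "b1"
  'a' x 1 => "a1"
  'c' x 1 => "c1"
Compressed: "c1b1a1b1a1c1"
Compressed length: 12

12


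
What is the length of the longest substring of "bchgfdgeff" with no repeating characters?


Input: "bchgfdgeff"
Sliding window (track last position of each char):
  Position 0 ('b'): window [0,0] length 1 -- new best
  Position 1 ('c'): window [0,1] length 2 -- new best
  Position 2 ('h'): window [0,2] length 3 -- new best
  Position 3 ('g'): window [0,3] length 4 -- new best
  Position 4 ('f'): window [0,4] length 5 -- new best
  Position 5 ('d'): window [0,5] length 6 -- new best
  Position 6 ('g'): repeat (last at 3), move window start to 4
  Position 6 ('g'): window [4,6] length 3
  Position 7 ('e'): window [4,7] length 4
  Position 8 ('f'): repeat (last at 4), move window start to 5
  Position 8 ('f'): window [5,8] length 4
  Position 9 ('f'): repeat (last at 8), move window start to 9
  Position 9 ('f'): window [9,9] length 1
Longest substring with no repeats: "bchgfd" with length 6

6


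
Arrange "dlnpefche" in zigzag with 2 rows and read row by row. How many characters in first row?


Zigzag "dlnpefche" into 2 rows:
Placing characters:
  'd' => row 0
  'l' => row 1
  'n' => row 0
  'p' => row 1
  'e' => row 0
  'f' => row 1
  'c' => row 0
  'h' => row 1
  'e' => row 0
Rows:
  Row 0: "dnece"
  Row 1: "lpfh"
First row length: 5

5


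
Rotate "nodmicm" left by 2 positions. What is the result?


Input: "nodmicm", rotate left by 2
First 2 characters: "no"
Remaining characters: "dmicm"
Concatenate remaining + first: "dmicm" + "no" = "dmicmno"

dmicmno


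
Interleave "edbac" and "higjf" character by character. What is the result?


Interleaving "edbac" and "higjf":
  Position 0: 'e' from first, 'h' from second => "eh"
  Position 1: 'd' from first, 'i' from second => "di"
  Position 2: 'b' from first, 'g' from second => "bg"
  Position 3: 'a' from first, 'j' from second => "aj"
  Position 4: 'c' from first, 'f' from second => "cf"
Result: ehdibgajcf

ehdibgajcf


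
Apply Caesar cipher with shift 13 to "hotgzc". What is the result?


Caesar cipher: shift "hotgzc" by 13
  'h' (pos 7) + 13 = pos 20 = 'u'
  'o' (pos 14) + 13 = pos 1 = 'b'
  't' (pos 19) + 13 = pos 6 = 'g'
  'g' (pos 6) + 13 = pos 19 = 't'
  'z' (pos 25) + 13 = pos 12 = 'm'
  'c' (pos 2) + 13 = pos 15 = 'p'
Result: ubgtmp

ubgtmp


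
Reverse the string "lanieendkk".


Input: lanieendkk
Reading characters right to left:
  Position 9: 'k'
  Position 8: 'k'
  Position 7: 'd'
  Position 6: 'n'
  Position 5: 'e'
  Position 4: 'e'
  Position 3: 'i'
  Position 2: 'n'
  Position 1: 'a'
  Position 0: 'l'
Reversed: kkdneeinal

kkdneeinal


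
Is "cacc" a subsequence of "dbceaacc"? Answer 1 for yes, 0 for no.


Check if "cacc" is a subsequence of "dbceaacc"
Greedy scan:
  Position 0 ('d'): no match needed
  Position 1 ('b'): no match needed
  Position 2 ('c'): matches sub[0] = 'c'
  Position 3 ('e'): no match needed
  Position 4 ('a'): matches sub[1] = 'a'
  Position 5 ('a'): no match needed
  Position 6 ('c'): matches sub[2] = 'c'
  Position 7 ('c'): matches sub[3] = 'c'
All 4 characters matched => is a subsequence

1


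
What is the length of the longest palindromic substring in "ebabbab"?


Input: "ebabbab"
Checking substrings for palindromes:
  [1:7] "babbab" (len 6) => palindrome
  [2:6] "abba" (len 4) => palindrome
  [1:4] "bab" (len 3) => palindrome
  [4:7] "bab" (len 3) => palindrome
  [3:5] "bb" (len 2) => palindrome
Longest palindromic substring: "babbab" with length 6

6


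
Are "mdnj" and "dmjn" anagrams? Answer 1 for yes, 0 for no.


Strings: "mdnj", "dmjn"
Sorted first:  djmn
Sorted second: djmn
Sorted forms match => anagrams

1


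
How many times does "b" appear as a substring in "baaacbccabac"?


Searching for "b" in "baaacbccabac"
Scanning each position:
  Position 0: "b" => MATCH
  Position 1: "a" => no
  Position 2: "a" => no
  Position 3: "a" => no
  Position 4: "c" => no
  Position 5: "b" => MATCH
  Position 6: "c" => no
  Position 7: "c" => no
  Position 8: "a" => no
  Position 9: "b" => MATCH
  Position 10: "a" => no
  Position 11: "c" => no
Total occurrences: 3

3


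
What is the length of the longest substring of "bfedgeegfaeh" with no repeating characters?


Input: "bfedgeegfaeh"
Sliding window (track last position of each char):
  Position 0 ('b'): window [0,0] length 1 -- new best
  Position 1 ('f'): window [0,1] length 2 -- new best
  Position 2 ('e'): window [0,2] length 3 -- new best
  Position 3 ('d'): window [0,3] length 4 -- new best
  Position 4 ('g'): window [0,4] length 5 -- new best
  Position 5 ('e'): repeat (last at 2), move window start to 3
  Position 5 ('e'): window [3,5] length 3
  Position 6 ('e'): repeat (last at 5), move window start to 6
  Position 6 ('e'): window [6,6] length 1
  Position 7 ('g'): window [6,7] length 2
  Position 8 ('f'): window [6,8] length 3
  Position 9 ('a'): window [6,9] length 4
  Position 10 ('e'): repeat (last at 6), move window start to 7
  Position 10 ('e'): window [7,10] length 4
  Position 11 ('h'): window [7,11] length 5
Longest substring with no repeats: "bfedg" with length 5

5


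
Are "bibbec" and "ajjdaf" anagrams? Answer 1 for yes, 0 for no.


Strings: "bibbec", "ajjdaf"
Sorted first:  bbbcei
Sorted second: aadfjj
Differ at position 0: 'b' vs 'a' => not anagrams

0


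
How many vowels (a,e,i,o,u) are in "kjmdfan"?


Input: kjmdfan
Checking each character:
  'k' at position 0: consonant
  'j' at position 1: consonant
  'm' at position 2: consonant
  'd' at position 3: consonant
  'f' at position 4: consonant
  'a' at position 5: vowel (running total: 1)
  'n' at position 6: consonant
Total vowels: 1

1


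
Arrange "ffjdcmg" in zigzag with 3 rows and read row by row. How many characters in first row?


Zigzag "ffjdcmg" into 3 rows:
Placing characters:
  'f' => row 0
  'f' => row 1
  'j' => row 2
  'd' => row 1
  'c' => row 0
  'm' => row 1
  'g' => row 2
Rows:
  Row 0: "fc"
  Row 1: "fdm"
  Row 2: "jg"
First row length: 2

2


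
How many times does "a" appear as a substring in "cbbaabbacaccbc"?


Searching for "a" in "cbbaabbacaccbc"
Scanning each position:
  Position 0: "c" => no
  Position 1: "b" => no
  Position 2: "b" => no
  Position 3: "a" => MATCH
  Position 4: "a" => MATCH
  Position 5: "b" => no
  Position 6: "b" => no
  Position 7: "a" => MATCH
  Position 8: "c" => no
  Position 9: "a" => MATCH
  Position 10: "c" => no
  Position 11: "c" => no
  Position 12: "b" => no
  Position 13: "c" => no
Total occurrences: 4

4


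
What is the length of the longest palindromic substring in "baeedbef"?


Input: "baeedbef"
Checking substrings for palindromes:
  [2:4] "ee" (len 2) => palindrome
Longest palindromic substring: "ee" with length 2

2


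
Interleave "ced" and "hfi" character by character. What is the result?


Interleaving "ced" and "hfi":
  Position 0: 'c' from first, 'h' from second => "ch"
  Position 1: 'e' from first, 'f' from second => "ef"
  Position 2: 'd' from first, 'i' from second => "di"
Result: chefdi

chefdi


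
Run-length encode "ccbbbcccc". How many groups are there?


Input: ccbbbcccc
Scanning for consecutive runs:
  Group 1: 'c' x 2 (positions 0-1)
  Group 2: 'b' x 3 (positions 2-4)
  Group 3: 'c' x 4 (positions 5-8)
Total groups: 3

3


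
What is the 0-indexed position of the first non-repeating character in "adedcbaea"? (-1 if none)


Input: adedcbaea
Character frequencies:
  'a': 3
  'b': 1
  'c': 1
  'd': 2
  'e': 2
Scanning left to right for freq == 1:
  Position 0 ('a'): freq=3, skip
  Position 1 ('d'): freq=2, skip
  Position 2 ('e'): freq=2, skip
  Position 3 ('d'): freq=2, skip
  Position 4 ('c'): unique! => answer = 4

4


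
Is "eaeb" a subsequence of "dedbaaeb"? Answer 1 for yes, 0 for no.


Check if "eaeb" is a subsequence of "dedbaaeb"
Greedy scan:
  Position 0 ('d'): no match needed
  Position 1 ('e'): matches sub[0] = 'e'
  Position 2 ('d'): no match needed
  Position 3 ('b'): no match needed
  Position 4 ('a'): matches sub[1] = 'a'
  Position 5 ('a'): no match needed
  Position 6 ('e'): matches sub[2] = 'e'
  Position 7 ('b'): matches sub[3] = 'b'
All 4 characters matched => is a subsequence

1


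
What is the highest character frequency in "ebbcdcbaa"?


Input: ebbcdcbaa
Character counts:
  'a': 2
  'b': 3
  'c': 2
  'd': 1
  'e': 1
Maximum frequency: 3

3


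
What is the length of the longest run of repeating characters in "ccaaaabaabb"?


Input: "ccaaaabaabb"
Scanning for longest run:
  Position 1 ('c'): continues run of 'c', length=2
  Position 2 ('a'): new char, reset run to 1
  Position 3 ('a'): continues run of 'a', length=2
  Position 4 ('a'): continues run of 'a', length=3
  Position 5 ('a'): continues run of 'a', length=4
  Position 6 ('b'): new char, reset run to 1
  Position 7 ('a'): new char, reset run to 1
  Position 8 ('a'): continues run of 'a', length=2
  Position 9 ('b'): new char, reset run to 1
  Position 10 ('b'): continues run of 'b', length=2
Longest run: 'a' with length 4

4


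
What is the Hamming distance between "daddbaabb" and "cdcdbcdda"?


Comparing "daddbaabb" and "cdcdbcdda" position by position:
  Position 0: 'd' vs 'c' => differ
  Position 1: 'a' vs 'd' => differ
  Position 2: 'd' vs 'c' => differ
  Position 3: 'd' vs 'd' => same
  Position 4: 'b' vs 'b' => same
  Position 5: 'a' vs 'c' => differ
  Position 6: 'a' vs 'd' => differ
  Position 7: 'b' vs 'd' => differ
  Position 8: 'b' vs 'a' => differ
Total differences (Hamming distance): 7

7


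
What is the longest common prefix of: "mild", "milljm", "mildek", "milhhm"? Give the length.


Words: mild, milljm, mildek, milhhm
  Position 0: all 'm' => match
  Position 1: all 'i' => match
  Position 2: all 'l' => match
  Position 3: ('d', 'l', 'd', 'h') => mismatch, stop
LCP = "mil" (length 3)

3


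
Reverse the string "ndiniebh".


Input: ndiniebh
Reading characters right to left:
  Position 7: 'h'
  Position 6: 'b'
  Position 5: 'e'
  Position 4: 'i'
  Position 3: 'n'
  Position 2: 'i'
  Position 1: 'd'
  Position 0: 'n'
Reversed: hbeinidn

hbeinidn


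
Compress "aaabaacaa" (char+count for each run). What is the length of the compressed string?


Input: aaabaacaa
Runs:
  'a' x 3 => "a3"
  'b' x 1 => "b1"
  'a' x 2 => "a2"
  'c' x 1 => "c1"
  'a' x 2 => "a2"
Compressed: "a3b1a2c1a2"
Compressed length: 10

10


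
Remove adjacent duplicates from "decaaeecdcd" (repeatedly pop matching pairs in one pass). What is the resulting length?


Input: decaaeecdcd
Stack-based adjacent duplicate removal:
  Read 'd': push. Stack: d
  Read 'e': push. Stack: de
  Read 'c': push. Stack: dec
  Read 'a': push. Stack: deca
  Read 'a': matches stack top 'a' => pop. Stack: dec
  Read 'e': push. Stack: dece
  Read 'e': matches stack top 'e' => pop. Stack: dec
  Read 'c': matches stack top 'c' => pop. Stack: de
  Read 'd': push. Stack: ded
  Read 'c': push. Stack: dedc
  Read 'd': push. Stack: dedcd
Final stack: "dedcd" (length 5)

5


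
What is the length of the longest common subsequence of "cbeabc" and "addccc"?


LCS of "cbeabc" and "addccc"
DP table:
           a    d    d    c    c    c
      0    0    0    0    0    0    0
  c   0    0    0    0    1    1    1
  b   0    0    0    0    1    1    1
  e   0    0    0    0    1    1    1
  a   0    1    1    1    1    1    1
  b   0    1    1    1    1    1    1
  c   0    1    1    1    2    2    2
LCS length = dp[6][6] = 2

2


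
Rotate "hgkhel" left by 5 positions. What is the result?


Input: "hgkhel", rotate left by 5
First 5 characters: "hgkhe"
Remaining characters: "l"
Concatenate remaining + first: "l" + "hgkhe" = "lhgkhe"

lhgkhe


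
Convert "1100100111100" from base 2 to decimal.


Input: "1100100111100" in base 2
Positional expansion:
  Digit '1' (value 1) x 2^12 = 4096
  Digit '1' (value 1) x 2^11 = 2048
  Digit '0' (value 0) x 2^10 = 0
  Digit '0' (value 0) x 2^9 = 0
  Digit '1' (value 1) x 2^8 = 256
  Digit '0' (value 0) x 2^7 = 0
  Digit '0' (value 0) x 2^6 = 0
  Digit '1' (value 1) x 2^5 = 32
  Digit '1' (value 1) x 2^4 = 16
  Digit '1' (value 1) x 2^3 = 8
  Digit '1' (value 1) x 2^2 = 4
  Digit '0' (value 0) x 2^1 = 0
  Digit '0' (value 0) x 2^0 = 0
Sum = 6460

6460


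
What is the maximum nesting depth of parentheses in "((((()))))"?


Input: "((((()))))"
Tracking depth:
  Position 0 '(': depth becomes 1
  Position 1 '(': depth becomes 2
  Position 2 '(': depth becomes 3
  Position 3 '(': depth becomes 4
  Position 4 '(': depth becomes 5
  Position 5 ')': depth becomes 4
  Position 6 ')': depth becomes 3
  Position 7 ')': depth becomes 2
  Position 8 ')': depth becomes 1
  Position 9 ')': depth becomes 0
Maximum depth reached: 5

5


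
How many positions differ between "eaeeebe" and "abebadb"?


Comparing "eaeeebe" and "abebadb" position by position:
  Position 0: 'e' vs 'a' => DIFFER
  Position 1: 'a' vs 'b' => DIFFER
  Position 2: 'e' vs 'e' => same
  Position 3: 'e' vs 'b' => DIFFER
  Position 4: 'e' vs 'a' => DIFFER
  Position 5: 'b' vs 'd' => DIFFER
  Position 6: 'e' vs 'b' => DIFFER
Positions that differ: 6

6


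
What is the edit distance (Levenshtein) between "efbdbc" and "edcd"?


Computing edit distance: "efbdbc" -> "edcd"
DP table:
           e    d    c    d
      0    1    2    3    4
  e   1    0    1    2    3
  f   2    1    1    2    3
  b   3    2    2    2    3
  d   4    3    2    3    2
  b   5    4    3    3    3
  c   6    5    4    3    4
Edit distance = dp[6][4] = 4

4


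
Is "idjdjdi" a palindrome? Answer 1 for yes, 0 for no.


Input: idjdjdi
Reversed: idjdjdi
  Compare pos 0 ('i') with pos 6 ('i'): match
  Compare pos 1 ('d') with pos 5 ('d'): match
  Compare pos 2 ('j') with pos 4 ('j'): match
Result: palindrome

1


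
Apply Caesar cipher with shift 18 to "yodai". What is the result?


Caesar cipher: shift "yodai" by 18
  'y' (pos 24) + 18 = pos 16 = 'q'
  'o' (pos 14) + 18 = pos 6 = 'g'
  'd' (pos 3) + 18 = pos 21 = 'v'
  'a' (pos 0) + 18 = pos 18 = 's'
  'i' (pos 8) + 18 = pos 0 = 'a'
Result: qgvsa

qgvsa


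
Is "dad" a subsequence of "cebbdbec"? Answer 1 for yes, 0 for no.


Check if "dad" is a subsequence of "cebbdbec"
Greedy scan:
  Position 0 ('c'): no match needed
  Position 1 ('e'): no match needed
  Position 2 ('b'): no match needed
  Position 3 ('b'): no match needed
  Position 4 ('d'): matches sub[0] = 'd'
  Position 5 ('b'): no match needed
  Position 6 ('e'): no match needed
  Position 7 ('c'): no match needed
Only matched 1/3 characters => not a subsequence

0


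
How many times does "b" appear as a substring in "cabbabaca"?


Searching for "b" in "cabbabaca"
Scanning each position:
  Position 0: "c" => no
  Position 1: "a" => no
  Position 2: "b" => MATCH
  Position 3: "b" => MATCH
  Position 4: "a" => no
  Position 5: "b" => MATCH
  Position 6: "a" => no
  Position 7: "c" => no
  Position 8: "a" => no
Total occurrences: 3

3


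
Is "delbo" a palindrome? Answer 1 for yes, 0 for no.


Input: delbo
Reversed: obled
  Compare pos 0 ('d') with pos 4 ('o'): MISMATCH
  Compare pos 1 ('e') with pos 3 ('b'): MISMATCH
Result: not a palindrome

0


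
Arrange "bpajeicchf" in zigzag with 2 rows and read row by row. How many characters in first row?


Zigzag "bpajeicchf" into 2 rows:
Placing characters:
  'b' => row 0
  'p' => row 1
  'a' => row 0
  'j' => row 1
  'e' => row 0
  'i' => row 1
  'c' => row 0
  'c' => row 1
  'h' => row 0
  'f' => row 1
Rows:
  Row 0: "baech"
  Row 1: "pjicf"
First row length: 5

5


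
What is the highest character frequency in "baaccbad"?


Input: baaccbad
Character counts:
  'a': 3
  'b': 2
  'c': 2
  'd': 1
Maximum frequency: 3

3


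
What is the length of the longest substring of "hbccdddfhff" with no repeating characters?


Input: "hbccdddfhff"
Sliding window (track last position of each char):
  Position 0 ('h'): window [0,0] length 1 -- new best
  Position 1 ('b'): window [0,1] length 2 -- new best
  Position 2 ('c'): window [0,2] length 3 -- new best
  Position 3 ('c'): repeat (last at 2), move window start to 3
  Position 3 ('c'): window [3,3] length 1
  Position 4 ('d'): window [3,4] length 2
  Position 5 ('d'): repeat (last at 4), move window start to 5
  Position 5 ('d'): window [5,5] length 1
  Position 6 ('d'): repeat (last at 5), move window start to 6
  Position 6 ('d'): window [6,6] length 1
  Position 7 ('f'): window [6,7] length 2
  Position 8 ('h'): window [6,8] length 3
  Position 9 ('f'): repeat (last at 7), move window start to 8
  Position 9 ('f'): window [8,9] length 2
  Position 10 ('f'): repeat (last at 9), move window start to 10
  Position 10 ('f'): window [10,10] length 1
Longest substring with no repeats: "hbc" with length 3

3


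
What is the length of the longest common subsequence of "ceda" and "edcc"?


LCS of "ceda" and "edcc"
DP table:
           e    d    c    c
      0    0    0    0    0
  c   0    0    0    1    1
  e   0    1    1    1    1
  d   0    1    2    2    2
  a   0    1    2    2    2
LCS length = dp[4][4] = 2

2


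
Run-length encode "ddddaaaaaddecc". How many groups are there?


Input: ddddaaaaaddecc
Scanning for consecutive runs:
  Group 1: 'd' x 4 (positions 0-3)
  Group 2: 'a' x 5 (positions 4-8)
  Group 3: 'd' x 2 (positions 9-10)
  Group 4: 'e' x 1 (positions 11-11)
  Group 5: 'c' x 2 (positions 12-13)
Total groups: 5

5


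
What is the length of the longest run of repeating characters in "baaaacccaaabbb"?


Input: "baaaacccaaabbb"
Scanning for longest run:
  Position 1 ('a'): new char, reset run to 1
  Position 2 ('a'): continues run of 'a', length=2
  Position 3 ('a'): continues run of 'a', length=3
  Position 4 ('a'): continues run of 'a', length=4
  Position 5 ('c'): new char, reset run to 1
  Position 6 ('c'): continues run of 'c', length=2
  Position 7 ('c'): continues run of 'c', length=3
  Position 8 ('a'): new char, reset run to 1
  Position 9 ('a'): continues run of 'a', length=2
  Position 10 ('a'): continues run of 'a', length=3
  Position 11 ('b'): new char, reset run to 1
  Position 12 ('b'): continues run of 'b', length=2
  Position 13 ('b'): continues run of 'b', length=3
Longest run: 'a' with length 4

4


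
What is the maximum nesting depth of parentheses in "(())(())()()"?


Input: "(())(())()()"
Tracking depth:
  Position 0 '(': depth becomes 1
  Position 1 '(': depth becomes 2
  Position 2 ')': depth becomes 1
  Position 3 ')': depth becomes 0
  Position 4 '(': depth becomes 1
  Position 5 '(': depth becomes 2
  Position 6 ')': depth becomes 1
  Position 7 ')': depth becomes 0
  Position 8 '(': depth becomes 1
  Position 9 ')': depth becomes 0
  Position 10 '(': depth becomes 1
  Position 11 ')': depth becomes 0
Maximum depth reached: 2

2


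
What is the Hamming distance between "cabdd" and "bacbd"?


Comparing "cabdd" and "bacbd" position by position:
  Position 0: 'c' vs 'b' => differ
  Position 1: 'a' vs 'a' => same
  Position 2: 'b' vs 'c' => differ
  Position 3: 'd' vs 'b' => differ
  Position 4: 'd' vs 'd' => same
Total differences (Hamming distance): 3

3


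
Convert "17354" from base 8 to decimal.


Input: "17354" in base 8
Positional expansion:
  Digit '1' (value 1) x 8^4 = 4096
  Digit '7' (value 7) x 8^3 = 3584
  Digit '3' (value 3) x 8^2 = 192
  Digit '5' (value 5) x 8^1 = 40
  Digit '4' (value 4) x 8^0 = 4
Sum = 7916

7916


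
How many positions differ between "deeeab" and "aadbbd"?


Comparing "deeeab" and "aadbbd" position by position:
  Position 0: 'd' vs 'a' => DIFFER
  Position 1: 'e' vs 'a' => DIFFER
  Position 2: 'e' vs 'd' => DIFFER
  Position 3: 'e' vs 'b' => DIFFER
  Position 4: 'a' vs 'b' => DIFFER
  Position 5: 'b' vs 'd' => DIFFER
Positions that differ: 6

6


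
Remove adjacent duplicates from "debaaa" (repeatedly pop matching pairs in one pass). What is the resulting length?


Input: debaaa
Stack-based adjacent duplicate removal:
  Read 'd': push. Stack: d
  Read 'e': push. Stack: de
  Read 'b': push. Stack: deb
  Read 'a': push. Stack: deba
  Read 'a': matches stack top 'a' => pop. Stack: deb
  Read 'a': push. Stack: deba
Final stack: "deba" (length 4)

4


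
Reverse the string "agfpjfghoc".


Input: agfpjfghoc
Reading characters right to left:
  Position 9: 'c'
  Position 8: 'o'
  Position 7: 'h'
  Position 6: 'g'
  Position 5: 'f'
  Position 4: 'j'
  Position 3: 'p'
  Position 2: 'f'
  Position 1: 'g'
  Position 0: 'a'
Reversed: cohgfjpfga

cohgfjpfga


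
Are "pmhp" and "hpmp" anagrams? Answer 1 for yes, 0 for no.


Strings: "pmhp", "hpmp"
Sorted first:  hmpp
Sorted second: hmpp
Sorted forms match => anagrams

1


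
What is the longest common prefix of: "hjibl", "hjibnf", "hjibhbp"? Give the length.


Words: hjibl, hjibnf, hjibhbp
  Position 0: all 'h' => match
  Position 1: all 'j' => match
  Position 2: all 'i' => match
  Position 3: all 'b' => match
  Position 4: ('l', 'n', 'h') => mismatch, stop
LCP = "hjib" (length 4)

4


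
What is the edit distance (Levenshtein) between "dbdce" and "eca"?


Computing edit distance: "dbdce" -> "eca"
DP table:
           e    c    a
      0    1    2    3
  d   1    1    2    3
  b   2    2    2    3
  d   3    3    3    3
  c   4    4    3    4
  e   5    4    4    4
Edit distance = dp[5][3] = 4

4


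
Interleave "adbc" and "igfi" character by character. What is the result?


Interleaving "adbc" and "igfi":
  Position 0: 'a' from first, 'i' from second => "ai"
  Position 1: 'd' from first, 'g' from second => "dg"
  Position 2: 'b' from first, 'f' from second => "bf"
  Position 3: 'c' from first, 'i' from second => "ci"
Result: aidgbfci

aidgbfci


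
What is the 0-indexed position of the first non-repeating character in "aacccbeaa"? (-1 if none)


Input: aacccbeaa
Character frequencies:
  'a': 4
  'b': 1
  'c': 3
  'e': 1
Scanning left to right for freq == 1:
  Position 0 ('a'): freq=4, skip
  Position 1 ('a'): freq=4, skip
  Position 2 ('c'): freq=3, skip
  Position 3 ('c'): freq=3, skip
  Position 4 ('c'): freq=3, skip
  Position 5 ('b'): unique! => answer = 5

5
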